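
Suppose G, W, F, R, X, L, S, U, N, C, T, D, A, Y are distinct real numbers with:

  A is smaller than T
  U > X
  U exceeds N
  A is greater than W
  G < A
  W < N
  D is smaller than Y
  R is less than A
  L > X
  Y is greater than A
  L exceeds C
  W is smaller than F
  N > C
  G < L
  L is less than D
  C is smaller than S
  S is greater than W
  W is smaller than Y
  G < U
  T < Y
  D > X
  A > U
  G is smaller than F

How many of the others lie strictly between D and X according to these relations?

Chaining upward from X reaches: U, L, A, T, Y.
Chaining downward from D reaches: C, G, L.
Strictly between X and D are those in both lists: L — 1 element.

1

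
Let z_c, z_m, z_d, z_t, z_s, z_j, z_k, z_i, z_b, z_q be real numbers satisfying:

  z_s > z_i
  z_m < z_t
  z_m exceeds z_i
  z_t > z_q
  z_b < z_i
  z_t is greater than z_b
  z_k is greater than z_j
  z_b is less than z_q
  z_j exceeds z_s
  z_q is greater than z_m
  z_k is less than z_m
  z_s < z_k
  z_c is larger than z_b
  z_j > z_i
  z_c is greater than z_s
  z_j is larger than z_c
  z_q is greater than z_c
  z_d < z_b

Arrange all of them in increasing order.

Nothing is placed below z_d, so it is least; from there z_d < z_b; z_b < z_i; z_i < z_s; z_s < z_c; z_c < z_j; z_j < z_k; z_k < z_m; z_m < z_q; z_q < z_t, each given directly.

z_d < z_b < z_i < z_s < z_c < z_j < z_k < z_m < z_q < z_t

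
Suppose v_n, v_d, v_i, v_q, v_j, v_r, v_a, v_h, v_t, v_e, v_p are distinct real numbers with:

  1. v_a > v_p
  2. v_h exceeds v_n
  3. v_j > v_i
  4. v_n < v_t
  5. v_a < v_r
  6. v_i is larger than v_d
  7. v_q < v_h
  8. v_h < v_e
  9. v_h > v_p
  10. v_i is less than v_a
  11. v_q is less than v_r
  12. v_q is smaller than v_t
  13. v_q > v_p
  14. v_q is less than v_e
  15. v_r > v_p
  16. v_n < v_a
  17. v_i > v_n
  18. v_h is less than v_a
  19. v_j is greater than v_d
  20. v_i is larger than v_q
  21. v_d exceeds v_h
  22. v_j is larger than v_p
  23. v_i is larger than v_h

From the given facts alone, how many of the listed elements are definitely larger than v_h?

Directly above v_h: v_d, v_e, v_i, v_a.
One step further: v_j, v_r (6 so far).
No other element is forced above v_h by the given relations, so the count is 6.

6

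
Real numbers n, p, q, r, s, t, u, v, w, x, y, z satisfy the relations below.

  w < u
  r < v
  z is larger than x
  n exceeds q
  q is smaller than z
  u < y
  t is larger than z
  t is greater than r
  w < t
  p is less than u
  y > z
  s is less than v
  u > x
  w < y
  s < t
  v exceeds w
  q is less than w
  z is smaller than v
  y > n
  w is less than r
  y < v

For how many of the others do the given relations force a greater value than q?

From q the given relations immediately reach w, n, z.
From those, r, u, t, y, v — 8 in total.
No other element is forced above q by the given relations, so the count is 8.

8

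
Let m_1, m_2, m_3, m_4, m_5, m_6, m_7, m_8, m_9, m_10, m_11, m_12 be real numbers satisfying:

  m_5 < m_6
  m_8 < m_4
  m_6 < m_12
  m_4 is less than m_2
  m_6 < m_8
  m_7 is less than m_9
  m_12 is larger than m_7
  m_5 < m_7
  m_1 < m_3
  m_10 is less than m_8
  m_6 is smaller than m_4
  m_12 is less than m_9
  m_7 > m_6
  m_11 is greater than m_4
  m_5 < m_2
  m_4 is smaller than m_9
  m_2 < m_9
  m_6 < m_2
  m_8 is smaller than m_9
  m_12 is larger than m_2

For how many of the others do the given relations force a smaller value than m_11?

5

Directly below m_11: m_4.
One step further: m_6, m_8 (3 so far).
One step further: m_5, m_10 (5 so far).
No other element is forced below m_11 by the given relations, so the count is 5.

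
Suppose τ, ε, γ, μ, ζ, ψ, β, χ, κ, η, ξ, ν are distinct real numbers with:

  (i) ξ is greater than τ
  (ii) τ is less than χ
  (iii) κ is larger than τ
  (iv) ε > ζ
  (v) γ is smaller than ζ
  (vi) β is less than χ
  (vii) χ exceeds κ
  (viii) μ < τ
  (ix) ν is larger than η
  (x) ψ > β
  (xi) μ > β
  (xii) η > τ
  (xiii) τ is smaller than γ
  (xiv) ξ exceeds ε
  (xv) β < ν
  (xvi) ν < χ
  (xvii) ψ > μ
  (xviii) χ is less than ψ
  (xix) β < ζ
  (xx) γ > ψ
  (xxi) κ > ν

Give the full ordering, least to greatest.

Nothing is placed below β, so it is least; from there β < μ; μ < τ; τ < η; η < ν; ν < κ; κ < χ; χ < ψ; ψ < γ; γ < ζ; ζ < ε; ε < ξ, each given directly.

β < μ < τ < η < ν < κ < χ < ψ < γ < ζ < ε < ξ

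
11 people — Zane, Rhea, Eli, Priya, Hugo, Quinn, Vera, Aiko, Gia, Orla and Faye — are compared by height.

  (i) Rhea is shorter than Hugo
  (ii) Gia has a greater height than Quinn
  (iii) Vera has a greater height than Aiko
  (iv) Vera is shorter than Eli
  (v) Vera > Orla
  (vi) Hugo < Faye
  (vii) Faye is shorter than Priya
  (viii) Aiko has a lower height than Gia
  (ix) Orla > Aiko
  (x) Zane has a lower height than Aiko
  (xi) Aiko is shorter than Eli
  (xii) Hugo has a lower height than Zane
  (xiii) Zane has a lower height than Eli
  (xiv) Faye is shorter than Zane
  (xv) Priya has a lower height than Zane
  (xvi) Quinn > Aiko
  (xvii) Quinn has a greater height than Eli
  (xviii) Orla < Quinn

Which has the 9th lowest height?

Eli

The consecutive relations fix a unique order: Rhea < Hugo < Faye < Priya < Zane < Aiko < Orla < Vera < Eli < Quinn < Gia.
Counting 9 from the smallest end gives Eli.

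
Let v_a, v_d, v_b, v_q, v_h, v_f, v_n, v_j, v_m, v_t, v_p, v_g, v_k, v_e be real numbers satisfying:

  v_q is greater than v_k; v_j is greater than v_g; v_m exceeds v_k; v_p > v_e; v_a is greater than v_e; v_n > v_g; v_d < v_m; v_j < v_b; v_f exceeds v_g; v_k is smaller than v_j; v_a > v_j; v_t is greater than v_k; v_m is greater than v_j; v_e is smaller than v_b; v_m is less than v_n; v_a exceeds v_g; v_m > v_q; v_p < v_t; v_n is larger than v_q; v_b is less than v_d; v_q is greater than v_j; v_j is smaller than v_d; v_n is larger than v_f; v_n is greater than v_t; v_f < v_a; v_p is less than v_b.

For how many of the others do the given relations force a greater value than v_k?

From v_k the given relations immediately reach v_j, v_t, v_q, v_m.
From those, v_b, v_d, v_n, v_a — 8 in total.
Nothing else is reachable above v_k; 8 in all.

8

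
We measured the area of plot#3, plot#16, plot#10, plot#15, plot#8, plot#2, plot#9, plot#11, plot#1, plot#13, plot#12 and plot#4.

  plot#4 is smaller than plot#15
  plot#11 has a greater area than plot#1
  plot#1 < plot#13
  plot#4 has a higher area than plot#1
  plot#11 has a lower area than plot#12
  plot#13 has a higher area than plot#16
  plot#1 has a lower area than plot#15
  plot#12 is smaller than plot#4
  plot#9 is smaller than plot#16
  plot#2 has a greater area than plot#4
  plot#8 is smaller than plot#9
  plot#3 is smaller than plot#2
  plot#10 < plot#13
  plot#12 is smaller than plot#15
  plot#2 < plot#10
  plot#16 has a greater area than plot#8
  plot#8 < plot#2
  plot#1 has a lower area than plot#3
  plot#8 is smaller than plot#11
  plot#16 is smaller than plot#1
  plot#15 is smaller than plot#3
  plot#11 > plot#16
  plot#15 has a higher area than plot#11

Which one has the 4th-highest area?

plot#3

The consecutive relations fix a unique order: plot#8 < plot#9 < plot#16 < plot#1 < plot#11 < plot#12 < plot#4 < plot#15 < plot#3 < plot#2 < plot#10 < plot#13.
The 4th largest is plot#3.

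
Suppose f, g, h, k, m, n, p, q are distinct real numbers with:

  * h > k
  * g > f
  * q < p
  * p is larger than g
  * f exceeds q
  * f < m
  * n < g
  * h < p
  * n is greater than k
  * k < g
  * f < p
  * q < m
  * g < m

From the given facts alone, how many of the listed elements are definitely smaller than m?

The elements the relations force below m are q, k, f, n, g — no chain reaches any other.
That is 5.

5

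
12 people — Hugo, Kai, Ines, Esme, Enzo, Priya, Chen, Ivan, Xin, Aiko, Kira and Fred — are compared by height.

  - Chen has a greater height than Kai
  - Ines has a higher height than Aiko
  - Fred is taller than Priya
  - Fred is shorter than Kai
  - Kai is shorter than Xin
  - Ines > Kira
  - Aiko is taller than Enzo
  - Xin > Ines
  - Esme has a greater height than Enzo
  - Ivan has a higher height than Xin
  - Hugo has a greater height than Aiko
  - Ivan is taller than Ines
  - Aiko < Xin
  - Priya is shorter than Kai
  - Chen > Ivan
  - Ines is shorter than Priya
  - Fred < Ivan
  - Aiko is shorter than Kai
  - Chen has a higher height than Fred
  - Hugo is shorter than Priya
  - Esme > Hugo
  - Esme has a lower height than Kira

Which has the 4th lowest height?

Esme

Piecing the relations together gives one ordering: Enzo < Aiko < Hugo < Esme < Kira < Ines < Priya < Fred < Kai < Xin < Ivan < Chen.
Counting 4 from the smallest end gives Esme.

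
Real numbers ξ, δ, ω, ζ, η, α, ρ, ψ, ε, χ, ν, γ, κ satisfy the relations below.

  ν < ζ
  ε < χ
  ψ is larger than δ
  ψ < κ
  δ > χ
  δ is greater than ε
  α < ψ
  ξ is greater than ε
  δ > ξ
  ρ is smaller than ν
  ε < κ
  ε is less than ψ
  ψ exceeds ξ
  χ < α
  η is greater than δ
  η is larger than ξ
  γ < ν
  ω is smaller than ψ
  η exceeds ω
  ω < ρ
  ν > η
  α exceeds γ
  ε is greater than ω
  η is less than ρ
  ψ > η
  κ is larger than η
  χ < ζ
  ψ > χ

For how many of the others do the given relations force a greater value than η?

The elements the relations force above η are ρ, ν, ψ, ζ, κ — no chain reaches any other.
That is 5.

5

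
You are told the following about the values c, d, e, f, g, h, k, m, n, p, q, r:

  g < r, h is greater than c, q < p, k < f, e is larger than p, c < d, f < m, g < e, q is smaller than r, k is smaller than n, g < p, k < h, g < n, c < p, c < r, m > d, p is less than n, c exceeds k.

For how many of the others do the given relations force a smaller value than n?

From n the given relations immediately reach g, k, p.
From those, q, c — 5 in total.
No other element is forced below n by the given relations, so the count is 5.

5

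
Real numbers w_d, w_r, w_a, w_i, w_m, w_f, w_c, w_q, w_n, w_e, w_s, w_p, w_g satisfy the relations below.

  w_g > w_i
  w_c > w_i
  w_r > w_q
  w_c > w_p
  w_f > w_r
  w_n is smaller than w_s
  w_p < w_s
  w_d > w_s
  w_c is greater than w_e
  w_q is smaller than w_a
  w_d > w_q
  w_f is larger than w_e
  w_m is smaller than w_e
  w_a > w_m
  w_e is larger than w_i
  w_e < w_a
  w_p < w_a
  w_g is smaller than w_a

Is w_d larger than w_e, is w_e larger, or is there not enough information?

undetermined

Following every chain through w_e: above w_e we get w_c, w_a, w_f; below w_e we get w_m, w_i.
w_d is not reached, and no chain runs the other way from w_d to w_e.
So the given relations leave the order of w_e and w_d undetermined.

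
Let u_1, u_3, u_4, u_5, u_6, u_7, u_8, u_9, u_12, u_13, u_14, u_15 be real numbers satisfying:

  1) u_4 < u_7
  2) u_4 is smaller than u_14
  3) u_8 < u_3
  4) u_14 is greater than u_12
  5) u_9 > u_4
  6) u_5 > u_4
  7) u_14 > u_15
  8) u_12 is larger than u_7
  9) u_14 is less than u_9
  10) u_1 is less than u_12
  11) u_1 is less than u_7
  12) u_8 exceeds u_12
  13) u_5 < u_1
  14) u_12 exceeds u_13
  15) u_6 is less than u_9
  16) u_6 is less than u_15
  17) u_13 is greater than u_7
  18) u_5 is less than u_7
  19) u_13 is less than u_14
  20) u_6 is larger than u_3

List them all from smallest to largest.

Nothing is placed below u_4, so it is least; from there u_4 < u_5; u_5 < u_1; u_1 < u_7; u_7 < u_13; u_13 < u_12; u_12 < u_8; u_8 < u_3; u_3 < u_6; u_6 < u_15; u_15 < u_14; u_14 < u_9, each given directly.

u_4 < u_5 < u_1 < u_7 < u_13 < u_12 < u_8 < u_3 < u_6 < u_15 < u_14 < u_9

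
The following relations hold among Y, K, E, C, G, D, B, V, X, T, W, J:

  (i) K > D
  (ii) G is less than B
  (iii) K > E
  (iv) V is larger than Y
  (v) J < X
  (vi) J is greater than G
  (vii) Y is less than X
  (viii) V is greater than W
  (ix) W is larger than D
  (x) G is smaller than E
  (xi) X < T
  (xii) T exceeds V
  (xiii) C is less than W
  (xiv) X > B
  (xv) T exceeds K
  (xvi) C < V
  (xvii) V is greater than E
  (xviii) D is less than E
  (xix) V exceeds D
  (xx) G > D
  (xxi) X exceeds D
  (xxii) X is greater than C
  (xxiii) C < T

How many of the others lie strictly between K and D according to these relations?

2

Chaining upward from D reaches: G, E, W, J, B, V, X, T.
Chaining downward from K reaches: G, E.
Strictly between D and K are those in both lists: G, E — 2 elements.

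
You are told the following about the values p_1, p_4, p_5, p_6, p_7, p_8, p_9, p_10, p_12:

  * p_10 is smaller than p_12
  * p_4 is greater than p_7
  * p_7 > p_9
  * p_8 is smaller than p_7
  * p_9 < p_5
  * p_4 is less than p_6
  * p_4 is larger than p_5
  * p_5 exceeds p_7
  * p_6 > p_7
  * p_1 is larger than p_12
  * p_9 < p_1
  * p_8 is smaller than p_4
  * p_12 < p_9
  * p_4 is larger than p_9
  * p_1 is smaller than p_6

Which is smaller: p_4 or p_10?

Link the given pairs in sequence: p_10 < p_12; p_12 < p_9; p_9 < p_7; p_7 < p_5; p_5 < p_4.
Together: p_10 < p_12 < p_9 < p_7 < p_5 < p_4.
So p_10 < p_4; p_10 is the smaller of the two.

p_10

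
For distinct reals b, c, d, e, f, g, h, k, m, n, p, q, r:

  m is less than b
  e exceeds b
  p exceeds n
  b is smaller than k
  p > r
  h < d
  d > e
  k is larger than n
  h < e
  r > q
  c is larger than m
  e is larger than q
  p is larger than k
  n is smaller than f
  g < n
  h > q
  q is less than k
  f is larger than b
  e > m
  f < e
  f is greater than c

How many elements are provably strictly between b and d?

2

The relations place b below d. An element lies strictly between them when it is forced above b and also forced below d.
Above b: {f, e, k, p}. Below d: {m, g, q, c, n, f, h, e}.
Intersection: {f, e} — 2.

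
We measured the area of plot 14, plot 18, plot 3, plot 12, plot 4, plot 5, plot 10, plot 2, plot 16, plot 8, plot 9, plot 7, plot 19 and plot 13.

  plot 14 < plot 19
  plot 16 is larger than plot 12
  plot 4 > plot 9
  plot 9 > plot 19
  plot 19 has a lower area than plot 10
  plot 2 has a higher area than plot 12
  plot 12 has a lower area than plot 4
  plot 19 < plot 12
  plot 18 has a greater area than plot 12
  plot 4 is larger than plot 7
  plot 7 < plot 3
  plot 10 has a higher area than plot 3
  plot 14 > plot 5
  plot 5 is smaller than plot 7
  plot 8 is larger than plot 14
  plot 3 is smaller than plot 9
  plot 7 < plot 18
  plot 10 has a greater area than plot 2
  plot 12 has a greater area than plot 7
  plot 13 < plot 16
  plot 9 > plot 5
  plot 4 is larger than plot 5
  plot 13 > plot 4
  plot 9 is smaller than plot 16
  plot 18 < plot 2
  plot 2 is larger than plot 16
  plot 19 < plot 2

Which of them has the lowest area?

plot 5

plot 7 is not least since plot 5 < plot 7; plot 3 is not least since plot 7 < plot 3; plot 14 is not least since plot 5 < plot 14; plot 19 is not least since plot 14 < plot 19; plot 12 is not least since plot 19 < plot 12; plot 18 is not least since plot 7 < plot 18; plot 9 is not least since plot 5 < plot 9; plot 4 is not least since plot 5 < plot 4; plot 13 is not least since plot 4 < plot 13; plot 16 is not least since plot 12 < plot 16; plot 2 is not least since plot 18 < plot 2; plot 8 is not least since plot 14 < plot 8; plot 10 is not least since plot 2 < plot 10.
Only plot 5 has nothing below it, so plot 5 is the lowest area.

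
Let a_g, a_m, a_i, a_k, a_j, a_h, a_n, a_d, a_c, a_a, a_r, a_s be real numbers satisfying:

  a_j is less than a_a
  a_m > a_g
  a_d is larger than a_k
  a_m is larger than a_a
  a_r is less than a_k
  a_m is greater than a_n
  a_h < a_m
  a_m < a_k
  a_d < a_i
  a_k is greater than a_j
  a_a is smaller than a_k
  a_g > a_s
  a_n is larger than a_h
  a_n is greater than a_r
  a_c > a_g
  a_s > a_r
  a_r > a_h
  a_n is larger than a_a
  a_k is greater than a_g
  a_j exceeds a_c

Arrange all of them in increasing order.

a_h < a_r < a_s < a_g < a_c < a_j < a_a < a_n < a_m < a_k < a_d < a_i

Each adjacent pair is fixed by a given relation: a_h < a_r; a_r < a_s; a_s < a_g; a_g < a_c; a_c < a_j; a_j < a_a; a_a < a_n; a_n < a_m; a_m < a_k; a_k < a_d; a_d < a_i. Chaining them end to end gives the full order.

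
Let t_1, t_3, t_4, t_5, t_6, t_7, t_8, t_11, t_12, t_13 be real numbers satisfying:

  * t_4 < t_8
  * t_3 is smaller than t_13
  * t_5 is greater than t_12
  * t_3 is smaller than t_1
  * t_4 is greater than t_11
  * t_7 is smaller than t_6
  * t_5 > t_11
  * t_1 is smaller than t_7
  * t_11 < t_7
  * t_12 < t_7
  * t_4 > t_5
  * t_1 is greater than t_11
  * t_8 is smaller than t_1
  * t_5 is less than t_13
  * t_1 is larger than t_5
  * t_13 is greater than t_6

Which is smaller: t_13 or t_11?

t_11

The relevant relations are t_11 < t_5; t_5 < t_4; t_4 < t_8; t_8 < t_1; t_1 < t_7; t_7 < t_6; t_6 < t_13.
Chaining these gives t_11 < t_5 < t_4 < t_8 < t_1 < t_7 < t_6 < t_13.
So t_11 < t_13; t_11 is the smaller of the two.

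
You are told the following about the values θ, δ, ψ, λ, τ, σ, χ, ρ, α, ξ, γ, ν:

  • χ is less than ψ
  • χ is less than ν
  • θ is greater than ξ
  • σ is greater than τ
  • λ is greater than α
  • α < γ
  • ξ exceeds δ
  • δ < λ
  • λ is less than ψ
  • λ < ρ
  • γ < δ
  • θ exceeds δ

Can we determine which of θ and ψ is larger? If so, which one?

Following every chain through θ: below θ we get α, γ, δ, ξ.
ψ is not reached, and no chain runs the other way from ψ to θ.
So the given relations leave the order of θ and ψ undetermined.

undetermined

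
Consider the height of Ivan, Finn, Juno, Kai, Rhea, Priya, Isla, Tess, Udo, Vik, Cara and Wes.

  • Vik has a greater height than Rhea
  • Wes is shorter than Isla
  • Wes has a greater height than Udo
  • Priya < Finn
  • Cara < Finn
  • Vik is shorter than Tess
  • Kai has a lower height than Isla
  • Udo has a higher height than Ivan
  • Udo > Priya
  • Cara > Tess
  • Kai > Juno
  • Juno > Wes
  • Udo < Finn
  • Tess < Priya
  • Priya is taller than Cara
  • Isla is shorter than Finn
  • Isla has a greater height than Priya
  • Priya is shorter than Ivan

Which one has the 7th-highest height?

Ivan

Chaining the given pairs: Rhea < Vik < Tess < Cara < Priya < Ivan < Udo < Wes < Juno < Kai < Isla < Finn.
Counting 7 from the largest end gives Ivan.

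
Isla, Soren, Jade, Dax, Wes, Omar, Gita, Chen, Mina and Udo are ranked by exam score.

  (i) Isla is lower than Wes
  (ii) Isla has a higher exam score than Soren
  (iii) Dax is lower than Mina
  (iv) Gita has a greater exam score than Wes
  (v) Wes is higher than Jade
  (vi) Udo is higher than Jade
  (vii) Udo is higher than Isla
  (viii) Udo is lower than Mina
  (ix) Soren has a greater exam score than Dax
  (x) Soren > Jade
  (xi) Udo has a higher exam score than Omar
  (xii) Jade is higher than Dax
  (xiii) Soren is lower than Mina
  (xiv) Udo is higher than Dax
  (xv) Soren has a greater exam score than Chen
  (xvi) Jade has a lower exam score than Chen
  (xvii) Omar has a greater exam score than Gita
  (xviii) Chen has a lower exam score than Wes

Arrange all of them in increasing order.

Each adjacent pair is fixed by a given relation: Dax < Jade; Jade < Chen; Chen < Soren; Soren < Isla; Isla < Wes; Wes < Gita; Gita < Omar; Omar < Udo; Udo < Mina. Chaining them end to end gives the full order.

Dax < Jade < Chen < Soren < Isla < Wes < Gita < Omar < Udo < Mina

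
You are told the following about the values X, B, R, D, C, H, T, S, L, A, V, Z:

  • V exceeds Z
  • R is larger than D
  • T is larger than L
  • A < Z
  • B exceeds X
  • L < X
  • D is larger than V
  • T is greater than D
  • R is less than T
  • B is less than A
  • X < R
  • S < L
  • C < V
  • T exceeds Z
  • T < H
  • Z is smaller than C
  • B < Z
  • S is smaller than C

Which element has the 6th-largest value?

Chaining the given pairs: S < L < X < B < A < Z < C < V < D < R < T < H.
Counting 6 from the largest end gives C.

C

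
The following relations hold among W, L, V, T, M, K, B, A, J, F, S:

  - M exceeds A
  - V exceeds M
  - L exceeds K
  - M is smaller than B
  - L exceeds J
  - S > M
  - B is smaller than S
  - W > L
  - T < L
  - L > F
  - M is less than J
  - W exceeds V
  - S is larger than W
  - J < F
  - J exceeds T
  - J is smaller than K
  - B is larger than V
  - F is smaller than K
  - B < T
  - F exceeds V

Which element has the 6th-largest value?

J

The consecutive relations fix a unique order: A < M < V < B < T < J < F < K < L < W < S.
Counting 6 from the largest end gives J.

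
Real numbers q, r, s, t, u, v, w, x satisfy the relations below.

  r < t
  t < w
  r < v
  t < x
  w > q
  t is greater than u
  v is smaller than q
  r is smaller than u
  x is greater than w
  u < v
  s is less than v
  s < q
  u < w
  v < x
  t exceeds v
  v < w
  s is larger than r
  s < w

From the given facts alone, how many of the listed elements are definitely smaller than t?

4

Directly below t: r, u, v.
One step further: s (4 so far).
No other element is forced below t by the given relations, so the count is 4.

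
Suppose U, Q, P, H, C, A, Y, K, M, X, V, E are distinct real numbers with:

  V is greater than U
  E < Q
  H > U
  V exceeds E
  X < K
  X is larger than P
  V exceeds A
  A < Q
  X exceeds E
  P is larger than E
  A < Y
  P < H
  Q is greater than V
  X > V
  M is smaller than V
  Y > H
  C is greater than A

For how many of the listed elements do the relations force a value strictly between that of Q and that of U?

1

Chaining upward from U reaches: V, X, H, Y, K.
Chaining downward from Q reaches: M, E, A, V.
Strictly between U and Q are those in both lists: V — 1 element.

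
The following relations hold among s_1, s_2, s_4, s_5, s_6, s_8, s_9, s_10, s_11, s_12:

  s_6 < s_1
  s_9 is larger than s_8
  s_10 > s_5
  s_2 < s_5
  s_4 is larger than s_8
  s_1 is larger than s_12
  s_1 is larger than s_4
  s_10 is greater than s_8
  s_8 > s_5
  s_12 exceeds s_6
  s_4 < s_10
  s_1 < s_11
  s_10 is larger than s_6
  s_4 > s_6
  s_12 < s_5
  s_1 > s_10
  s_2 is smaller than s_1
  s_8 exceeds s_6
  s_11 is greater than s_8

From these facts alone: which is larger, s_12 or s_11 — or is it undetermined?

s_12 < s_5 < s_8 < s_4 < s_10 < s_1 < s_11, by transitivity through s_5, s_8, s_4, s_10, s_1.
So s_11 is larger.

s_11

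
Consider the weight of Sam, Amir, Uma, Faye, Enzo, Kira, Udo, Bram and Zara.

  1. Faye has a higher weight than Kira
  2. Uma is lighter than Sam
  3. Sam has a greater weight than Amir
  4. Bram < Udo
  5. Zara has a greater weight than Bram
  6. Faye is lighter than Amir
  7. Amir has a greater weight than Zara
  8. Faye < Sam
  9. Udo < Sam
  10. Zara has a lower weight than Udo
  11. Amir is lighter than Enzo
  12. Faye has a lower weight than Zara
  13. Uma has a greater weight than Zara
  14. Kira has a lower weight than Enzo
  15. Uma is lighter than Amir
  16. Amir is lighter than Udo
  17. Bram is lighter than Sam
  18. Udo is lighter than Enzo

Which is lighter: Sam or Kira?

Kira < Faye and Faye < Zara give Kira < Zara.
With Zara < Uma: Kira < Faye < Zara < Uma.
With Uma < Amir: Kira < Faye < Zara < Uma < Amir.
Then Amir < Udo extends the chain to Udo.
With Udo < Sam: Kira < Faye < Zara < Uma < Amir < Udo < Sam.
So Kira < Sam; Kira is the lighter of the two.

Kira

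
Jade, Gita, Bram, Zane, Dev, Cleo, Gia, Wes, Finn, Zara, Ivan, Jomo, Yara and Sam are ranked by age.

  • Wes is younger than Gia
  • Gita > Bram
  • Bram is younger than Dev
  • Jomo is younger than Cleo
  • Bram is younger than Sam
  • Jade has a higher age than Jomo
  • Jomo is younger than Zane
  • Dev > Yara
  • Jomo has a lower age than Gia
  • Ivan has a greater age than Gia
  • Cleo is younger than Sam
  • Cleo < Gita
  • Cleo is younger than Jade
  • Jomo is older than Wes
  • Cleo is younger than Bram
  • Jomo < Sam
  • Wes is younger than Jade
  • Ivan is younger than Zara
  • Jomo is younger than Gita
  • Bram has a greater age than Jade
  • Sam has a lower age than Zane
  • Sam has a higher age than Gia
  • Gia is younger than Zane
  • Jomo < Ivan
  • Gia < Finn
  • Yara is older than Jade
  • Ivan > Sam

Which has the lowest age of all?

Jomo is not least since Wes < Jomo; Gia is not least since Wes < Gia; Cleo is not least since Jomo < Cleo; Jade is not least since Cleo < Jade; Yara is not least since Jade < Yara; Bram is not least since Jade < Bram; Dev is not least since Yara < Dev; Sam is not least since Gia < Sam; Ivan is not least since Sam < Ivan; Gita is not least since Cleo < Gita; Finn is not least since Gia < Finn; Zane is not least since Sam < Zane; Zara is not least since Ivan < Zara.
Only Wes has nothing below it, so Wes is the lowest age.

Wes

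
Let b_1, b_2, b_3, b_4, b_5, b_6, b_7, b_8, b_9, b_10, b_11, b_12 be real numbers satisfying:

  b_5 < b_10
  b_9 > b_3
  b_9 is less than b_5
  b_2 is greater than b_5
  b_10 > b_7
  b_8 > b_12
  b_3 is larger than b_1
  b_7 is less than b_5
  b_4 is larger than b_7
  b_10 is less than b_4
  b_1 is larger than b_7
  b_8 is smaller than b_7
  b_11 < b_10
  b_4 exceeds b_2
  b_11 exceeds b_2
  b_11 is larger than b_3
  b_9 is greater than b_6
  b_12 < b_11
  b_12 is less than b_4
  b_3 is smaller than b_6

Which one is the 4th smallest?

Piecing the relations together gives one ordering: b_12 < b_8 < b_7 < b_1 < b_3 < b_6 < b_9 < b_5 < b_2 < b_11 < b_10 < b_4.
The 4th smallest is b_1.

b_1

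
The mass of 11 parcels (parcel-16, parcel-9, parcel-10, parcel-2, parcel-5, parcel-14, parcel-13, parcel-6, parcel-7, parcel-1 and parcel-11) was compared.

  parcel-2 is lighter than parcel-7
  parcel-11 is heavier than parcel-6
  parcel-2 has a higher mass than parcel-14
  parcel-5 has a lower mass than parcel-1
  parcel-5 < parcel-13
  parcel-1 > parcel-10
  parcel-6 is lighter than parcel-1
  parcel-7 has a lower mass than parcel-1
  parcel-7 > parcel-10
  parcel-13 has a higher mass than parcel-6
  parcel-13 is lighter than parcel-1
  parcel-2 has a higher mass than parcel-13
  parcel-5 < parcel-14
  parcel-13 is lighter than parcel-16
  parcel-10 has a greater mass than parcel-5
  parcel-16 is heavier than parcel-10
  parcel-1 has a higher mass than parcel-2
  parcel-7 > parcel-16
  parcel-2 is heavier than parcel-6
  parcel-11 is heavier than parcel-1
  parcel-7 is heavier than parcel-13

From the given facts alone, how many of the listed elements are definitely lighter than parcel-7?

Directly below parcel-7: parcel-13, parcel-10, parcel-16, parcel-2.
One step further: parcel-6, parcel-5, parcel-14 (7 so far).
No other element is forced below parcel-7 by the given relations, so the count is 7.

7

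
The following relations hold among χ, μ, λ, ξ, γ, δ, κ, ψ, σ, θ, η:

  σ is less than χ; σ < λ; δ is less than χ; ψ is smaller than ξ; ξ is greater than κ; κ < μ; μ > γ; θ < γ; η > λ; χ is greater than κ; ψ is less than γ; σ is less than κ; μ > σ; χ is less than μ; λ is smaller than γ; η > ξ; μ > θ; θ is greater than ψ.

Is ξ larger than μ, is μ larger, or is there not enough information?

undetermined

Following every chain through ξ: above ξ we get η; below ξ we get ψ, σ, κ.
μ is not reached, and no chain runs the other way from μ to ξ.
So the given relations leave the order of ξ and μ undetermined.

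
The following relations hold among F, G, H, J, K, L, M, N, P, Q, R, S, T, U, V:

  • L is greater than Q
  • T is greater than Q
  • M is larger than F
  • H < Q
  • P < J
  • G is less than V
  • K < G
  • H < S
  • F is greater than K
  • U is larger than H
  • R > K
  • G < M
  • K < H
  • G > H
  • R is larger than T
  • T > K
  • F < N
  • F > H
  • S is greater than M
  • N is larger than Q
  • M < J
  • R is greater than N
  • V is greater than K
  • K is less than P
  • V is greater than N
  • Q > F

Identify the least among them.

K

H is not least since K < H; F is not least since K < F; P is not least since K < P; G is not least since K < G; M is not least since F < M; Q is not least since H < Q; T is not least since K < T; S is not least since H < S; U is not least since H < U; J is not least since P < J; N is not least since F < N; L is not least since Q < L; V is not least since K < V; R is not least since N < R.
Only K has nothing below it, so K is the least.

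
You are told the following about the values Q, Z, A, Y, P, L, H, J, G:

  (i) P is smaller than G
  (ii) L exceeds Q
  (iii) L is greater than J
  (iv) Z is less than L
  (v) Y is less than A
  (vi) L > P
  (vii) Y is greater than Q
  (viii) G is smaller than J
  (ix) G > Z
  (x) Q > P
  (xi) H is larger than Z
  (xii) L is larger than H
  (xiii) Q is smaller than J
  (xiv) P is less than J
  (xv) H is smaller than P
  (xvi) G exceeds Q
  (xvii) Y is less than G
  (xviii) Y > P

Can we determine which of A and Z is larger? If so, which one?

A

Link the given pairs in sequence: Z < H; H < P; P < Q; Q < Y; Y < A.
Chaining these gives Z < H < P < Q < Y < A.
So A is larger.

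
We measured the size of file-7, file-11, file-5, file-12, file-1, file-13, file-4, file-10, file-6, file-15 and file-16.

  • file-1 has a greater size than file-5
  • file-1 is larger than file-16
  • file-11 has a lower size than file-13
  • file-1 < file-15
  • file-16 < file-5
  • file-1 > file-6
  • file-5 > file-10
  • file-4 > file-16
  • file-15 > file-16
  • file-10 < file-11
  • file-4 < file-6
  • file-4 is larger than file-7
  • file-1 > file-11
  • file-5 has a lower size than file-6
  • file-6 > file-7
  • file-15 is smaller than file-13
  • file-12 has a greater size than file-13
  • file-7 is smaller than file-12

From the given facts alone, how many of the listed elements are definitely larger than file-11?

4

The elements the relations force above file-11 are file-1, file-15, file-13, file-12 — no chain reaches any other.
That is 4.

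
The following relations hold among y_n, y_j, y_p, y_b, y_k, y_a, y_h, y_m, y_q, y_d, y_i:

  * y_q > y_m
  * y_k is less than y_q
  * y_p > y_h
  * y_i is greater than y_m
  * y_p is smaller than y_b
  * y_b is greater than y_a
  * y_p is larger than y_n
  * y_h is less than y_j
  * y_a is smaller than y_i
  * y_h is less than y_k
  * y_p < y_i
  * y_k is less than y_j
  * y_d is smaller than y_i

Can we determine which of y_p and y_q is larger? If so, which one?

undetermined

Following every chain through y_p: above y_p we get y_b, y_i; below y_p we get y_n, y_h.
y_q is not reached, and no chain runs the other way from y_q to y_p.
So the given relations leave the order of y_p and y_q undetermined.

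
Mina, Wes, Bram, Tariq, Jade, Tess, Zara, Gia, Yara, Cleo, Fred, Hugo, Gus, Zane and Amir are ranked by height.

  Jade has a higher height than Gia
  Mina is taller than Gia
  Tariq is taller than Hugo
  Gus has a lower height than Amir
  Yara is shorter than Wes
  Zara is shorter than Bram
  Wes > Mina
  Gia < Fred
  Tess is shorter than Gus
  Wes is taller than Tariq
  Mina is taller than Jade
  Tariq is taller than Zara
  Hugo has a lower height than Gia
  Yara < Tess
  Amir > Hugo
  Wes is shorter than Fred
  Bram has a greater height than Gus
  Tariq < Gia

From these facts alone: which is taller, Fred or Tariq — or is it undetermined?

The relevant relations are Tariq < Gia; Gia < Jade; Jade < Mina; Mina < Wes; Wes < Fred.
Together: Tariq < Gia < Jade < Mina < Wes < Fred.
So Fred is taller.

Fred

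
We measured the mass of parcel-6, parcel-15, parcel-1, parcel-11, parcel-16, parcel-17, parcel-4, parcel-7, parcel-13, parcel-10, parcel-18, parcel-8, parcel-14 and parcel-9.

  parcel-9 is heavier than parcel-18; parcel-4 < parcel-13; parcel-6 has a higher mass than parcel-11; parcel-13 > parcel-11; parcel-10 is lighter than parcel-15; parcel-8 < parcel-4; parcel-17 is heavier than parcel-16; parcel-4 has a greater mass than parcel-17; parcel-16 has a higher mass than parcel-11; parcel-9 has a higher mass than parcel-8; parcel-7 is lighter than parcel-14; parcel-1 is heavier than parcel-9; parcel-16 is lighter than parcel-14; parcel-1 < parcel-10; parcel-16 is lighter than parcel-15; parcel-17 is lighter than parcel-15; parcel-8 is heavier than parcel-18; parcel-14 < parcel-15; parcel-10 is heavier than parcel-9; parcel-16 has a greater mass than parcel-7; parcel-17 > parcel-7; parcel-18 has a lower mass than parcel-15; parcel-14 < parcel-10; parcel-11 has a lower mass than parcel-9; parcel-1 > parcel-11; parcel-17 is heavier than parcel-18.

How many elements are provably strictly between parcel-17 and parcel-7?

1

Chaining upward from parcel-7 reaches: parcel-16, parcel-14, parcel-10, parcel-4, parcel-15, parcel-13.
Chaining downward from parcel-17 reaches: parcel-11, parcel-18, parcel-16.
Strictly between parcel-7 and parcel-17 are those in both lists: parcel-16 — 1 element.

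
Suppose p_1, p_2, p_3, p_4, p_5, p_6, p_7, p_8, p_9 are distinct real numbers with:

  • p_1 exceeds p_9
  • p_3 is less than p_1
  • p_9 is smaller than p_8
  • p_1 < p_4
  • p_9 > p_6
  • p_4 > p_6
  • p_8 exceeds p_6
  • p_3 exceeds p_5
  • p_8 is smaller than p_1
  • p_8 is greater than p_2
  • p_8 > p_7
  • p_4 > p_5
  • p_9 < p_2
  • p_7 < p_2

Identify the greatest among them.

p_4

Chaining downward from p_4: directly below it, p_5, p_6, p_1; then p_9, p_3, p_8; then p_7, p_2.
That covers every other element, and nothing is given above p_4, so p_4 is the greatest.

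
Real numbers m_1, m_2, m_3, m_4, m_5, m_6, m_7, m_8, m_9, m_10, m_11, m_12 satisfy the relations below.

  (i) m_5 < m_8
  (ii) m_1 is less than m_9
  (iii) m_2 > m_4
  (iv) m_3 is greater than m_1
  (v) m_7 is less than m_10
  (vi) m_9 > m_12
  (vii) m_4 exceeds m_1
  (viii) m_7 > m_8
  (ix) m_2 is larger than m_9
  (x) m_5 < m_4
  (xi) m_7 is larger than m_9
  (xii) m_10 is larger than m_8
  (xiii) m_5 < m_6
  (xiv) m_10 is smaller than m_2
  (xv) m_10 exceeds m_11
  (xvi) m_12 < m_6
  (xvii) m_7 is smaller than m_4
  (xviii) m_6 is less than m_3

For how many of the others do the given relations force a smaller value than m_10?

7

From m_10 the given relations immediately reach m_8, m_11, m_7.
From those, m_5, m_9 — 5 in total.
From those, m_1, m_12 — 7 in total.
Nothing else is reachable below m_10; 7 in all.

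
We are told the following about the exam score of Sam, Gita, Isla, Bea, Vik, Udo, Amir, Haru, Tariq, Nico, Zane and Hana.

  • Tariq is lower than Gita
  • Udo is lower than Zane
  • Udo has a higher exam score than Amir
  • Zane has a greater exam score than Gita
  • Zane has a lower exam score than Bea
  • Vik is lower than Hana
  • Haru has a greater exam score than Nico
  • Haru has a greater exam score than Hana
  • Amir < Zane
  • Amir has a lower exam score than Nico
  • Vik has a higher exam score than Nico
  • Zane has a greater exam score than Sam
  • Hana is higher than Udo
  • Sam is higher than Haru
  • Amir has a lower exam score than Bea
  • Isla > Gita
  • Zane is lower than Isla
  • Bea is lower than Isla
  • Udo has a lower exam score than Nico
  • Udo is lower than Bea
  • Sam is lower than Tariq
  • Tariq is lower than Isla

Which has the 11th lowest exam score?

Bea

Chaining the given pairs: Amir < Udo < Nico < Vik < Hana < Haru < Sam < Tariq < Gita < Zane < Bea < Isla.
The 11th smallest is Bea.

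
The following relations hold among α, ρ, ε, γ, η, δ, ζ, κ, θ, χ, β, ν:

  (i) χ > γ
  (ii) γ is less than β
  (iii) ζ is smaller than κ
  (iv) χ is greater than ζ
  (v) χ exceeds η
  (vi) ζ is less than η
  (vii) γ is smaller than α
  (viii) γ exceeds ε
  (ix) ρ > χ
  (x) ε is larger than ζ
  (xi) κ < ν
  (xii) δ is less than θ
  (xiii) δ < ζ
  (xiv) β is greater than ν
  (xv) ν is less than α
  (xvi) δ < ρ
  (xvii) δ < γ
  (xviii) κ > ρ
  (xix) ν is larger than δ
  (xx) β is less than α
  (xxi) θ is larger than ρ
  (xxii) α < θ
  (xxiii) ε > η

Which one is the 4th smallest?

Chaining the given pairs: δ < ζ < η < ε < γ < χ < ρ < κ < ν < β < α < θ.
Counting 4 from the smallest end gives ε.

ε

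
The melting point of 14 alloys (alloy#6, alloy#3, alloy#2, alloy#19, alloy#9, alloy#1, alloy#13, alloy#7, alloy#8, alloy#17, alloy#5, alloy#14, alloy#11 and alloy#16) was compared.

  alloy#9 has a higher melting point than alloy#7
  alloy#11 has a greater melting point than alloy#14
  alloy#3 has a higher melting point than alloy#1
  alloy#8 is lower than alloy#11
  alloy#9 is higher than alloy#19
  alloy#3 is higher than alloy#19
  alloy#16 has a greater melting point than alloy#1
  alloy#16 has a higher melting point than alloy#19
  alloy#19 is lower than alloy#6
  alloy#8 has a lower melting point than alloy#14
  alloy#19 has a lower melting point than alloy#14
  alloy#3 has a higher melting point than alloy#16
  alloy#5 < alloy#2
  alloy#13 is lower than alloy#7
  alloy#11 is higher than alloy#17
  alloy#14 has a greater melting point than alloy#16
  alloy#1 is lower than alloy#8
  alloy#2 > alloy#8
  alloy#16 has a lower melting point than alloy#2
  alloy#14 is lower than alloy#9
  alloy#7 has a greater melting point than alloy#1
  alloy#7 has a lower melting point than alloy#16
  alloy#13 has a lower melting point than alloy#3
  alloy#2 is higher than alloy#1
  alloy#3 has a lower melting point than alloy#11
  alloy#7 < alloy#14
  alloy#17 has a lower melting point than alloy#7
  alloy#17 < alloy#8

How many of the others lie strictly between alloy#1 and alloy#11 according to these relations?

The relations place alloy#1 below alloy#11. An element lies strictly between them when it is forced above alloy#1 and also forced below alloy#11.
Above alloy#1: {alloy#7, alloy#16, alloy#8, alloy#3, alloy#2, alloy#14, alloy#9}. Below alloy#11: {alloy#13, alloy#19, alloy#17, alloy#7, alloy#16, alloy#8, alloy#3, alloy#14}.
Intersection: {alloy#7, alloy#16, alloy#8, alloy#3, alloy#14} — 5.

5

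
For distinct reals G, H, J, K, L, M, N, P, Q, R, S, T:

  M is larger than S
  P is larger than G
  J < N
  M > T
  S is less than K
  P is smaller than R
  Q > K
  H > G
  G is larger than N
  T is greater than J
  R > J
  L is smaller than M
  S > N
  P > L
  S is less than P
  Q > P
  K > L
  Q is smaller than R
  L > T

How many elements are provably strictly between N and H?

Chaining upward from N reaches: S, G, K, P, Q, R, M.
Chaining downward from H reaches: J, G.
Strictly between N and H are those in both lists: G — 1 element.

1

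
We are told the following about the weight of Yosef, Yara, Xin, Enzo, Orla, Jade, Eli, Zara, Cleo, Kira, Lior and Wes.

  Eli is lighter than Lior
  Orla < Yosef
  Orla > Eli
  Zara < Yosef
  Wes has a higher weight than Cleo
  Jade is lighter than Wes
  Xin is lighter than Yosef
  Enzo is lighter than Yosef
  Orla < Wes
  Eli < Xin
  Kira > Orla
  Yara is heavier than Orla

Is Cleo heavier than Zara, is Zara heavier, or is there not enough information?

undetermined

Following every chain through Zara: above Zara we get Yosef.
Cleo is not reached, and no chain runs the other way from Cleo to Zara.
So the given relations leave the order of Zara and Cleo undetermined.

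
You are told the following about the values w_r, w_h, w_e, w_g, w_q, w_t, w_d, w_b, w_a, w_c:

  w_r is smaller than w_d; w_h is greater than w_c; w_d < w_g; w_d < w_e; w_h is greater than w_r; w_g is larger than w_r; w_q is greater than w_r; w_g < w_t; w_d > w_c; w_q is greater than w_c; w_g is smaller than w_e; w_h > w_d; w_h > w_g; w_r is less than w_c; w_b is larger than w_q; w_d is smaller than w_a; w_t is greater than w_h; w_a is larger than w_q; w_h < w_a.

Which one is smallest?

Chaining upward from w_r: directly above it, w_c, w_q, w_d, w_g, w_h; then w_e, w_a, w_b, w_t.
That covers every other element, and nothing is given below w_r, so w_r is the smallest.

w_r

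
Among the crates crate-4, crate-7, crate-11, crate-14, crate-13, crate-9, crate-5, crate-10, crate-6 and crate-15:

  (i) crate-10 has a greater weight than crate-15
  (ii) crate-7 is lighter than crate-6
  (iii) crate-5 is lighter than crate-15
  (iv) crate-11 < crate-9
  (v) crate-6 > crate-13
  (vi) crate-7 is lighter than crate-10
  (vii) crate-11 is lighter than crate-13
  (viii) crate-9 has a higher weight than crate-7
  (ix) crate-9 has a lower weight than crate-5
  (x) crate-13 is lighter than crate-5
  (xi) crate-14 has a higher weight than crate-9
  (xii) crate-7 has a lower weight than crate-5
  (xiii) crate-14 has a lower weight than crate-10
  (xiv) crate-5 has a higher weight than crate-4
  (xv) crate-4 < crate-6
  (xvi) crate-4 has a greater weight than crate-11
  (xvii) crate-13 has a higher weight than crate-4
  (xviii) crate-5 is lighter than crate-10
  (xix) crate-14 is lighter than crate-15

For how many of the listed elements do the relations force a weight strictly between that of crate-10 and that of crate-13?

Chaining upward from crate-13 reaches: crate-6, crate-5, crate-15.
Chaining downward from crate-10 reaches: crate-11, crate-4, crate-7, crate-9, crate-5, crate-14, crate-15.
Strictly between crate-13 and crate-10 are those in both lists: crate-5, crate-15 — 2 elements.

2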